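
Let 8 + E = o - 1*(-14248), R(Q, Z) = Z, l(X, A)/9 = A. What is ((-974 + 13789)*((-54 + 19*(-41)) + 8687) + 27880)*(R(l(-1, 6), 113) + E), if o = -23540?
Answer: -924918588430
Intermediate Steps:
l(X, A) = 9*A
E = -9300 (E = -8 + (-23540 - 1*(-14248)) = -8 + (-23540 + 14248) = -8 - 9292 = -9300)
((-974 + 13789)*((-54 + 19*(-41)) + 8687) + 27880)*(R(l(-1, 6), 113) + E) = ((-974 + 13789)*((-54 + 19*(-41)) + 8687) + 27880)*(113 - 9300) = (12815*((-54 - 779) + 8687) + 27880)*(-9187) = (12815*(-833 + 8687) + 27880)*(-9187) = (12815*7854 + 27880)*(-9187) = (100649010 + 27880)*(-9187) = 100676890*(-9187) = -924918588430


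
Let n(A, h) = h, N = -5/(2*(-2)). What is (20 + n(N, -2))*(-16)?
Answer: -288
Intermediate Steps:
N = 5/4 (N = -5/(-4) = -5*(-¼) = 5/4 ≈ 1.2500)
(20 + n(N, -2))*(-16) = (20 - 2)*(-16) = 18*(-16) = -288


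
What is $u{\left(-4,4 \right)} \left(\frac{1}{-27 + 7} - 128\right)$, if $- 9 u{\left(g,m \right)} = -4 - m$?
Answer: $- \frac{5122}{45} \approx -113.82$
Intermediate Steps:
$u{\left(g,m \right)} = \frac{4}{9} + \frac{m}{9}$ ($u{\left(g,m \right)} = - \frac{-4 - m}{9} = \frac{4}{9} + \frac{m}{9}$)
$u{\left(-4,4 \right)} \left(\frac{1}{-27 + 7} - 128\right) = \left(\frac{4}{9} + \frac{1}{9} \cdot 4\right) \left(\frac{1}{-27 + 7} - 128\right) = \left(\frac{4}{9} + \frac{4}{9}\right) \left(\frac{1}{-20} - 128\right) = \frac{8 \left(- \frac{1}{20} - 128\right)}{9} = \frac{8}{9} \left(- \frac{2561}{20}\right) = - \frac{5122}{45}$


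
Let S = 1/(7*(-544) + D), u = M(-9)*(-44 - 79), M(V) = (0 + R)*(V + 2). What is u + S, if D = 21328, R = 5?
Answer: 75423601/17520 ≈ 4305.0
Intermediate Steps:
M(V) = 10 + 5*V (M(V) = (0 + 5)*(V + 2) = 5*(2 + V) = 10 + 5*V)
u = 4305 (u = (10 + 5*(-9))*(-44 - 79) = (10 - 45)*(-123) = -35*(-123) = 4305)
S = 1/17520 (S = 1/(7*(-544) + 21328) = 1/(-3808 + 21328) = 1/17520 ≈ 5.7078e-5)
u + S = 4305 + 1/17520 = 75423601/17520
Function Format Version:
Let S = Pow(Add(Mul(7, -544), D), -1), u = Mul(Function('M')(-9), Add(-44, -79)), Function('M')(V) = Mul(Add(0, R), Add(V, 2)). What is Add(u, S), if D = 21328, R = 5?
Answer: Rational(75423601, 17520) ≈ 4305.0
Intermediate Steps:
Function('M')(V) = Add(10, Mul(5, V)) (Function('M')(V) = Mul(Add(0, 5), Add(V, 2)) = Mul(5, Add(2, V)) = Add(10, Mul(5, V)))
u = 4305 (u = Mul(Add(10, Mul(5, -9)), Add(-44, -79)) = Mul(Add(10, -45), -123) = Mul(-35, -123) = 4305)
S = Rational(1, 17520) (S = Pow(Add(Mul(7, -544), 21328), -1) = Pow(Add(-3808, 21328), -1) = Pow(17520, -1) = Rational(1, 17520) ≈ 5.7078e-5)
Add(u, S) = Add(4305, Rational(1, 17520)) = Rational(75423601, 17520)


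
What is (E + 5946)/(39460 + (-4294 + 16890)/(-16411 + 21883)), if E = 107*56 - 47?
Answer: 16266888/53984429 ≈ 0.30133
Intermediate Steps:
E = 5945 (E = 5992 - 47 = 5945)
(E + 5946)/(39460 + (-4294 + 16890)/(-16411 + 21883)) = (5945 + 5946)/(39460 + (-4294 + 16890)/(-16411 + 21883)) = 11891/(39460 + 12596/5472) = 11891/(39460 + 12596*(1/5472)) = 11891/(39460 + 3149/1368) = 11891/(53984429/1368) = 11891*(1368/53984429) = 16266888/53984429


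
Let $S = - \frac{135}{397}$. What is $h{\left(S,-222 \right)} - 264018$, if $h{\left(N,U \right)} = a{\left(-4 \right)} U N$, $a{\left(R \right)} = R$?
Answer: $- \frac{104935026}{397} \approx -2.6432 \cdot 10^{5}$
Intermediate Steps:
$S = - \frac{135}{397}$ ($S = \left(-135\right) \frac{1}{397} = - \frac{135}{397} \approx -0.34005$)
$h{\left(N,U \right)} = - 4 N U$ ($h{\left(N,U \right)} = - 4 U N = - 4 N U$)
$h{\left(S,-222 \right)} - 264018 = \left(-4\right) \left(- \frac{135}{397}\right) \left(-222\right) - 264018 = - \frac{119880}{397} - 264018 = - \frac{104935026}{397}$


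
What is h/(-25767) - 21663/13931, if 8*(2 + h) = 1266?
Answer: -2241468959/1435840308 ≈ -1.5611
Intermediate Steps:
h = 625/4 (h = -2 + (⅛)*1266 = -2 + 633/4 = 625/4 ≈ 156.25)
h/(-25767) - 21663/13931 = (625/4)/(-25767) - 21663/13931 = (625/4)*(-1/25767) - 21663*1/13931 = -625/103068 - 21663/13931 = -2241468959/1435840308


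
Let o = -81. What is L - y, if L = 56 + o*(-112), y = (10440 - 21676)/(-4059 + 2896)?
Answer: 10604628/1163 ≈ 9118.3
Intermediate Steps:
y = 11236/1163 (y = -11236/(-1163) = -11236*(-1/1163) = 11236/1163 ≈ 9.6612)
L = 9128 (L = 56 - 81*(-112) = 56 + 9072 = 9128)
L - y = 9128 - 1*11236/1163 = 9128 - 11236/1163 = 10604628/1163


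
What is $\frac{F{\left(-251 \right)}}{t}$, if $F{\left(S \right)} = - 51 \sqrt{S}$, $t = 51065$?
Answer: $- \frac{51 i \sqrt{251}}{51065} \approx - 0.015823 i$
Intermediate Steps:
$\frac{F{\left(-251 \right)}}{t} = \frac{\left(-51\right) \sqrt{-251}}{51065} = - 51 i \sqrt{251} \cdot \frac{1}{51065} = - \frac{51 i \sqrt{251}}{51065}$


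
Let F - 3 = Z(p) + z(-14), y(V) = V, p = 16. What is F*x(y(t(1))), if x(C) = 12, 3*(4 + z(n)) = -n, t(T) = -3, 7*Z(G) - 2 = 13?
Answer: 488/7 ≈ 69.714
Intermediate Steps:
Z(G) = 15/7 (Z(G) = 2/7 + (⅐)*13 = 2/7 + 13/7 = 15/7)
z(n) = -4 - n/3 (z(n) = -4 + (-n)/3 = -4 - n/3)
F = 122/21 (F = 3 + (15/7 + (-4 - ⅓*(-14))) = 3 + (15/7 + (-4 + 14/3)) = 3 + (15/7 + ⅔) = 3 + 59/21 = 122/21 ≈ 5.8095)
F*x(y(t(1))) = (122/21)*12 = 488/7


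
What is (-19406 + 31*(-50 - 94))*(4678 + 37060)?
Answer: -996286060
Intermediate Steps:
(-19406 + 31*(-50 - 94))*(4678 + 37060) = (-19406 + 31*(-144))*41738 = (-19406 - 4464)*41738 = -23870*41738 = -996286060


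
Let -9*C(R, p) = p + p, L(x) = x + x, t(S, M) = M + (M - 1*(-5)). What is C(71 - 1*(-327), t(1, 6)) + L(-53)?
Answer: -988/9 ≈ -109.78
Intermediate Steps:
t(S, M) = 5 + 2*M (t(S, M) = M + (M + 5) = M + (5 + M) = 5 + 2*M)
L(x) = 2*x
C(R, p) = -2*p/9 (C(R, p) = -(p + p)/9 = -2*p/9)
C(71 - 1*(-327), t(1, 6)) + L(-53) = -2*(5 + 2*6)/9 + 2*(-53) = -2*(5 + 12)/9 - 106 = -2/9*17 - 106 = -34/9 - 106 = -988/9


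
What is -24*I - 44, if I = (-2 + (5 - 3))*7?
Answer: -44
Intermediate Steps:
I = 0 (I = (-2 + 2)*7 = 0*7 = 0)
-24*I - 44 = -24*0 - 44 = 0 - 44 = -44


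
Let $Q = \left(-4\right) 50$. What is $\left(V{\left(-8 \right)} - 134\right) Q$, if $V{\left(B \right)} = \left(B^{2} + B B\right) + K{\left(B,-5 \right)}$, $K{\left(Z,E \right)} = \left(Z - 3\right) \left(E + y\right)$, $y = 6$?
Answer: $3400$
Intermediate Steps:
$K{\left(Z,E \right)} = \left(-3 + Z\right) \left(6 + E\right)$ ($K{\left(Z,E \right)} = \left(Z - 3\right) \left(E + 6\right) = \left(-3 + Z\right) \left(6 + E\right)$)
$V{\left(B \right)} = -3 + B + 2 B^{2}$ ($V{\left(B \right)} = \left(B^{2} + B B\right) - \left(3 - B\right) = \left(B^{2} + B^{2}\right) + \left(-18 + 15 + 6 B - 5 B\right) = 2 B^{2} + \left(-3 + B\right) = -3 + B + 2 B^{2}$)
$Q = -200$
$\left(V{\left(-8 \right)} - 134\right) Q = \left(\left(-3 - 8 + 2 \left(-8\right)^{2}\right) - 134\right) \left(-200\right) = \left(\left(-3 - 8 + 2 \cdot 64\right) - 134\right) \left(-200\right) = \left(\left(-3 - 8 + 128\right) - 134\right) \left(-200\right) = \left(117 - 134\right) \left(-200\right) = \left(-17\right) \left(-200\right) = 3400$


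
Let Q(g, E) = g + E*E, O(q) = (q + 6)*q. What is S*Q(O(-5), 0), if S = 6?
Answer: -30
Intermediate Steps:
O(q) = q*(6 + q) (O(q) = (6 + q)*q = q*(6 + q))
Q(g, E) = g + E²
S*Q(O(-5), 0) = 6*(-5*(6 - 5) + 0²) = 6*(-5*1 + 0) = 6*(-5 + 0) = 6*(-5) = -30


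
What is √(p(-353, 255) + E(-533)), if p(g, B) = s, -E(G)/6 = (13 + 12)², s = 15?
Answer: 3*I*√415 ≈ 61.115*I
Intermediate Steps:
E(G) = -3750 (E(G) = -6*(13 + 12)² = -6*25² = -6*625 = -3750)
p(g, B) = 15
√(p(-353, 255) + E(-533)) = √(15 - 3750) = √(-3735) = 3*I*√415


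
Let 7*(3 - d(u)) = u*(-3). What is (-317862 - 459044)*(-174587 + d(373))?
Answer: 948578141914/7 ≈ 1.3551e+11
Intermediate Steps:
d(u) = 3 + 3*u/7 (d(u) = 3 - u*(-3)/7 = 3 - (-3)*u/7 = 3 + 3*u/7)
(-317862 - 459044)*(-174587 + d(373)) = (-317862 - 459044)*(-174587 + (3 + (3/7)*373)) = -776906*(-174587 + (3 + 1119/7)) = -776906*(-174587 + 1140/7) = -776906*(-1220969/7) = 948578141914/7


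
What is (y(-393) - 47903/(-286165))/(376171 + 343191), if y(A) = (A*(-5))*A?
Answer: -110494721261/102928113365 ≈ -1.0735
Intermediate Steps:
y(A) = -5*A**2 (y(A) = (-5*A)*A = -5*A**2)
(y(-393) - 47903/(-286165))/(376171 + 343191) = (-5*(-393)**2 - 47903/(-286165))/(376171 + 343191) = (-5*154449 - 47903*(-1/286165))/719362 = (-772245 + 47903/286165)*(1/719362) = -220989442522/286165*1/719362 = -110494721261/102928113365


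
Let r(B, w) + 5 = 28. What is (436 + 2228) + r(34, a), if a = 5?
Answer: 2687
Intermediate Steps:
r(B, w) = 23 (r(B, w) = -5 + 28 = 23)
(436 + 2228) + r(34, a) = (436 + 2228) + 23 = 2664 + 23 = 2687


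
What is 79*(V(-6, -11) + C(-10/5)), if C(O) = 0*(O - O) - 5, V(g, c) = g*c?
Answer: 4819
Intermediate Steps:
V(g, c) = c*g
C(O) = -5 (C(O) = 0*0 - 5 = 0 - 5 = -5)
79*(V(-6, -11) + C(-10/5)) = 79*(-11*(-6) - 5) = 79*(66 - 5) = 79*61 = 4819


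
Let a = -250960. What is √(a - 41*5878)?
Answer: 3*I*√54662 ≈ 701.4*I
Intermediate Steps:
√(a - 41*5878) = √(-250960 - 41*5878) = √(-250960 - 240998) = √(-491958) = 3*I*√54662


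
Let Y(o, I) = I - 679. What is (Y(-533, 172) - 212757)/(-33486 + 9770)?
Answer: 53316/5929 ≈ 8.9924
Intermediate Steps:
Y(o, I) = -679 + I
(Y(-533, 172) - 212757)/(-33486 + 9770) = ((-679 + 172) - 212757)/(-33486 + 9770) = (-507 - 212757)/(-23716) = -213264*(-1/23716) = 53316/5929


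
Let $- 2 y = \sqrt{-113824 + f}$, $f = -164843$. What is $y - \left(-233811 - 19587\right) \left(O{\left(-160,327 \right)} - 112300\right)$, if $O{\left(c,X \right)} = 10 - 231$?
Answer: $-28512596358 - \frac{3 i \sqrt{30963}}{2} \approx -2.8513 \cdot 10^{10} - 263.94 i$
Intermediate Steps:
$O{\left(c,X \right)} = -221$ ($O{\left(c,X \right)} = 10 - 231 = -221$)
$y = - \frac{3 i \sqrt{30963}}{2}$ ($y = - \frac{\sqrt{-113824 - 164843}}{2} = - \frac{\sqrt{-278667}}{2} = - \frac{3 i \sqrt{30963}}{2} \approx - 263.94 i$)
$y - \left(-233811 - 19587\right) \left(O{\left(-160,327 \right)} - 112300\right) = - \frac{3 i \sqrt{30963}}{2} - \left(-233811 - 19587\right) \left(-221 - 112300\right) = - \frac{3 i \sqrt{30963}}{2} - \left(-253398\right) \left(-112521\right) = - \frac{3 i \sqrt{30963}}{2} - 28512596358 = -28512596358 - \frac{3 i \sqrt{30963}}{2}$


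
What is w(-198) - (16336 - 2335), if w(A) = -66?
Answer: -14067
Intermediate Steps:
w(-198) - (16336 - 2335) = -66 - (16336 - 2335) = -66 - 1*14001 = -66 - 14001 = -14067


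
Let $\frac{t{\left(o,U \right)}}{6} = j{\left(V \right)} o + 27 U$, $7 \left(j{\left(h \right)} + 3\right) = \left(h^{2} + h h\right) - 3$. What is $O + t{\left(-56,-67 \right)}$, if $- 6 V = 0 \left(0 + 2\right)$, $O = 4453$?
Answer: $-5249$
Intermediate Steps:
$V = 0$ ($V = - \frac{0 \left(0 + 2\right)}{6} = - \frac{0 \cdot 2}{6} = \left(- \frac{1}{6}\right) 0 = 0$)
$j{\left(h \right)} = - \frac{24}{7} + \frac{2 h^{2}}{7}$ ($j{\left(h \right)} = -3 + \frac{\left(h^{2} + h h\right) - 3}{7} = -3 + \frac{\left(h^{2} + h^{2}\right) - 3}{7} = -3 + \frac{2 h^{2} - 3}{7} = -3 + \frac{-3 + 2 h^{2}}{7} = -3 + \left(- \frac{3}{7} + \frac{2 h^{2}}{7}\right) = - \frac{24}{7} + \frac{2 h^{2}}{7}$)
$t{\left(o,U \right)} = 162 U - \frac{144 o}{7}$ ($t{\left(o,U \right)} = 6 \left(\left(- \frac{24}{7} + \frac{2 \cdot 0^{2}}{7}\right) o + 27 U\right) = 6 \left(\left(- \frac{24}{7} + \frac{2}{7} \cdot 0\right) o + 27 U\right) = 6 \left(\left(- \frac{24}{7} + 0\right) o + 27 U\right) = 6 \left(- \frac{24 o}{7} + 27 U\right) = 6 \left(27 U - \frac{24 o}{7}\right) = 162 U - \frac{144 o}{7}$)
$O + t{\left(-56,-67 \right)} = 4453 + \left(162 \left(-67\right) - -1152\right) = 4453 + \left(-10854 + 1152\right) = 4453 - 9702 = -5249$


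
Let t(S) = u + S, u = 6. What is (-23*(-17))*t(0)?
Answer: 2346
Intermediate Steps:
t(S) = 6 + S
(-23*(-17))*t(0) = (-23*(-17))*(6 + 0) = 391*6 = 2346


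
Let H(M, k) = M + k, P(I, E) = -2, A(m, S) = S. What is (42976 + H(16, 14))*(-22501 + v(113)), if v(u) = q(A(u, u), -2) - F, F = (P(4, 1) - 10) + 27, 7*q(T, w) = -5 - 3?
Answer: -6778605720/7 ≈ -9.6837e+8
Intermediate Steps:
q(T, w) = -8/7 (q(T, w) = (-5 - 3)/7 = (⅐)*(-8) = -8/7)
F = 15 (F = (-2 - 10) + 27 = -12 + 27 = 15)
v(u) = -113/7 (v(u) = -8/7 - 1*15 = -8/7 - 15 = -113/7)
(42976 + H(16, 14))*(-22501 + v(113)) = (42976 + (16 + 14))*(-22501 - 113/7) = (42976 + 30)*(-157620/7) = 43006*(-157620/7) = -6778605720/7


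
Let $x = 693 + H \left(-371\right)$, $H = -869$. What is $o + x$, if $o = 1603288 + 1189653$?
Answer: $3116033$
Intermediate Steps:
$x = 323092$ ($x = 693 - -322399 = 693 + 322399 = 323092$)
$o = 2792941$
$o + x = 2792941 + 323092 = 3116033$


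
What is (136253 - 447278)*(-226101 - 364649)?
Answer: 183738018750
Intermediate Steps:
(136253 - 447278)*(-226101 - 364649) = -311025*(-590750) = 183738018750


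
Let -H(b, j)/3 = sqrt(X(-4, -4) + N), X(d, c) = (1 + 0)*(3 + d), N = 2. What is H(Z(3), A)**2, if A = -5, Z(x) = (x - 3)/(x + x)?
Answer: 9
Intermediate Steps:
Z(x) = (-3 + x)/(2*x) (Z(x) = (-3 + x)/((2*x)) = (-3 + x)*(1/(2*x)) = (-3 + x)/(2*x))
X(d, c) = 3 + d (X(d, c) = 1*(3 + d) = 3 + d)
H(b, j) = -3 (H(b, j) = -3*sqrt((3 - 4) + 2) = -3*sqrt(-1 + 2) = -3*sqrt(1) = -3*1 = -3)
H(Z(3), A)**2 = (-3)**2 = 9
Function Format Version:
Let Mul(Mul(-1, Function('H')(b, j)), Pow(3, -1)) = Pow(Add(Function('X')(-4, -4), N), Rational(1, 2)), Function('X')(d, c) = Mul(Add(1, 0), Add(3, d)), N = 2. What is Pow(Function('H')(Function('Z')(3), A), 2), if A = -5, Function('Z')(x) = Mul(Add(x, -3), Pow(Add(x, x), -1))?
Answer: 9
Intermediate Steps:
Function('Z')(x) = Mul(Rational(1, 2), Pow(x, -1), Add(-3, x)) (Function('Z')(x) = Mul(Add(-3, x), Pow(Mul(2, x), -1)) = Mul(Add(-3, x), Mul(Rational(1, 2), Pow(x, -1))) = Mul(Rational(1, 2), Pow(x, -1), Add(-3, x)))
Function('X')(d, c) = Add(3, d) (Function('X')(d, c) = Mul(1, Add(3, d)) = Add(3, d))
Function('H')(b, j) = -3 (Function('H')(b, j) = Mul(-3, Pow(Add(Add(3, -4), 2), Rational(1, 2))) = Mul(-3, Pow(Add(-1, 2), Rational(1, 2))) = Mul(-3, Pow(1, Rational(1, 2))) = Mul(-3, 1) = -3)
Pow(Function('H')(Function('Z')(3), A), 2) = Pow(-3, 2) = 9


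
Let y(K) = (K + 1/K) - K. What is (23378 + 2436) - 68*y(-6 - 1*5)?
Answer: 284022/11 ≈ 25820.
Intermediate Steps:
y(K) = 1/K
(23378 + 2436) - 68*y(-6 - 1*5) = (23378 + 2436) - 68/(-6 - 1*5) = 25814 - 68/(-6 - 5) = 25814 - 68/(-11) = 25814 - 68*(-1)/11 = 25814 - 1*(-68/11) = 25814 + 68/11 = 284022/11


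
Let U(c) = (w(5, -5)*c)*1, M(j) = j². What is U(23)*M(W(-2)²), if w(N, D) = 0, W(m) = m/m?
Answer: 0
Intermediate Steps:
W(m) = 1
U(c) = 0 (U(c) = (0*c)*1 = 0*1 = 0)
U(23)*M(W(-2)²) = 0*(1²)² = 0*1² = 0*1 = 0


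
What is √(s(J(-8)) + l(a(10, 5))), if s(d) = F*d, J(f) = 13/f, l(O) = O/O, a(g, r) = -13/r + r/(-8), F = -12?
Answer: √82/2 ≈ 4.5277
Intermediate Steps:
a(g, r) = -13/r - r/8 (a(g, r) = -13/r + r*(-⅛) = -13/r - r/8)
l(O) = 1
s(d) = -12*d
√(s(J(-8)) + l(a(10, 5))) = √(-156/(-8) + 1) = √(-156*(-1)/8 + 1) = √(-12*(-13/8) + 1) = √(39/2 + 1) = √(41/2) = √82/2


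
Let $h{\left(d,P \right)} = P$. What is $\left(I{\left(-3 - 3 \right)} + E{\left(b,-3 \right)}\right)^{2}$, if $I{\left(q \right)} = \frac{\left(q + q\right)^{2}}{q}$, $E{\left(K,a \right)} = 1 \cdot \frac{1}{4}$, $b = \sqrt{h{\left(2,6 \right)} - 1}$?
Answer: $\frac{9025}{16} \approx 564.06$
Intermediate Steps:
$b = \sqrt{5}$ ($b = \sqrt{6 - 1} = \sqrt{5} \approx 2.2361$)
$E{\left(K,a \right)} = \frac{1}{4}$ ($E{\left(K,a \right)} = 1 \cdot \frac{1}{4} = \frac{1}{4}$)
$I{\left(q \right)} = 4 q$ ($I{\left(q \right)} = \frac{\left(2 q\right)^{2}}{q} = \frac{4 q^{2}}{q} = 4 q$)
$\left(I{\left(-3 - 3 \right)} + E{\left(b,-3 \right)}\right)^{2} = \left(4 \left(-3 - 3\right) + \frac{1}{4}\right)^{2} = \left(4 \left(-6\right) + \frac{1}{4}\right)^{2} = \left(-24 + \frac{1}{4}\right)^{2} = \left(- \frac{95}{4}\right)^{2} = \frac{9025}{16}$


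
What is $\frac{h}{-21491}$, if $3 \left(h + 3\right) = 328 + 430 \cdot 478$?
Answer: $- \frac{205859}{64473} \approx -3.1929$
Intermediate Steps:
$h = \frac{205859}{3}$ ($h = -3 + \frac{328 + 430 \cdot 478}{3} = -3 + \frac{328 + 205540}{3} = -3 + \frac{1}{3} \cdot 205868 = -3 + \frac{205868}{3} = \frac{205859}{3} \approx 68620.0$)
$\frac{h}{-21491} = \frac{205859}{3 \left(-21491\right)} = \frac{205859}{3} \left(- \frac{1}{21491}\right) = - \frac{205859}{64473}$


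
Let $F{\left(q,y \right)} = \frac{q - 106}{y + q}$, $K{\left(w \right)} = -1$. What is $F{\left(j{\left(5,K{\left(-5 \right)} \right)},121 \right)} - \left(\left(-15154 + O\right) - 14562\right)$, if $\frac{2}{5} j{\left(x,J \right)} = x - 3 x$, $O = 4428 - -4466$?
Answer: $\frac{1998781}{96} \approx 20821.0$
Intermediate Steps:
$O = 8894$ ($O = 4428 + 4466 = 8894$)
$j{\left(x,J \right)} = - 5 x$ ($j{\left(x,J \right)} = \frac{5 \left(x - 3 x\right)}{2} = \frac{5 \left(- 2 x\right)}{2} = - 5 x$)
$F{\left(q,y \right)} = \frac{-106 + q}{q + y}$
$F{\left(j{\left(5,K{\left(-5 \right)} \right)},121 \right)} - \left(\left(-15154 + O\right) - 14562\right) = \frac{-106 - 25}{\left(-5\right) 5 + 121} - \left(\left(-15154 + 8894\right) - 14562\right) = \frac{-106 - 25}{-25 + 121} - \left(-6260 - 14562\right) = \frac{1}{96} \left(-131\right) - -20822 = \frac{1}{96} \left(-131\right) + 20822 = - \frac{131}{96} + 20822 = \frac{1998781}{96}$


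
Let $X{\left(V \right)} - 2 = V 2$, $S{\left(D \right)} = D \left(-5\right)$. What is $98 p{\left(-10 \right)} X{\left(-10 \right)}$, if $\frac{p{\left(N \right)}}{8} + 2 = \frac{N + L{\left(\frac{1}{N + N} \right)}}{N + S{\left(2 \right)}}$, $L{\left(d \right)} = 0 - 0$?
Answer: $21168$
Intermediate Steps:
$S{\left(D \right)} = - 5 D$
$L{\left(d \right)} = 0$ ($L{\left(d \right)} = 0 + 0 = 0$)
$p{\left(N \right)} = -16 + \frac{8 N}{-10 + N}$ ($p{\left(N \right)} = -16 + 8 \frac{N + 0}{N - 10} = -16 + 8 \frac{N}{N - 10} = -16 + 8 \frac{N}{-10 + N} = -16 + \frac{8 N}{-10 + N}$)
$X{\left(V \right)} = 2 + 2 V$ ($X{\left(V \right)} = 2 + V 2 = 2 + 2 V$)
$98 p{\left(-10 \right)} X{\left(-10 \right)} = 98 \frac{8 \left(20 - -10\right)}{-10 - 10} \left(2 + 2 \left(-10\right)\right) = 98 \frac{8 \left(20 + 10\right)}{-20} \left(2 - 20\right) = 98 \cdot 8 \left(- \frac{1}{20}\right) 30 \left(-18\right) = 98 \left(-12\right) \left(-18\right) = \left(-1176\right) \left(-18\right) = 21168$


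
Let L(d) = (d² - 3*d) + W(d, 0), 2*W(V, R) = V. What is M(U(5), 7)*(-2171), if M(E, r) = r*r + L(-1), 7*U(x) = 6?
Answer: -227955/2 ≈ -1.1398e+5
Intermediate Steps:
W(V, R) = V/2
U(x) = 6/7 (U(x) = (⅐)*6 = 6/7)
L(d) = d² - 5*d/2 (L(d) = (d² - 3*d) + d/2 = d² - 5*d/2)
M(E, r) = 7/2 + r² (M(E, r) = r*r + (½)*(-1)*(-5 + 2*(-1)) = r² + (½)*(-1)*(-5 - 2) = r² + (½)*(-1)*(-7) = r² + 7/2 = 7/2 + r²)
M(U(5), 7)*(-2171) = (7/2 + 7²)*(-2171) = (7/2 + 49)*(-2171) = (105/2)*(-2171) = -227955/2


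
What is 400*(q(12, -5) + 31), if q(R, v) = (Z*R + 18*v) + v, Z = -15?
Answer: -97600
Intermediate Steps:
q(R, v) = -15*R + 19*v (q(R, v) = (-15*R + 18*v) + v = -15*R + 19*v)
400*(q(12, -5) + 31) = 400*((-15*12 + 19*(-5)) + 31) = 400*((-180 - 95) + 31) = 400*(-275 + 31) = 400*(-244) = -97600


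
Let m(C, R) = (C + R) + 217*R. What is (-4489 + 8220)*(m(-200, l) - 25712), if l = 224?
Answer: 85514520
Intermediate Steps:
m(C, R) = C + 218*R
(-4489 + 8220)*(m(-200, l) - 25712) = (-4489 + 8220)*((-200 + 218*224) - 25712) = 3731*((-200 + 48832) - 25712) = 3731*(48632 - 25712) = 3731*22920 = 85514520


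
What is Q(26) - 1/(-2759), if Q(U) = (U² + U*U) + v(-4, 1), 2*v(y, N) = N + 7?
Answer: 3741205/2759 ≈ 1356.0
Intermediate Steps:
v(y, N) = 7/2 + N/2 (v(y, N) = (N + 7)/2 = (7 + N)/2 = 7/2 + N/2)
Q(U) = 4 + 2*U² (Q(U) = (U² + U*U) + (7/2 + (½)*1) = (U² + U²) + (7/2 + ½) = 2*U² + 4 = 4 + 2*U²)
Q(26) - 1/(-2759) = (4 + 2*26²) - 1/(-2759) = (4 + 2*676) - 1*(-1/2759) = (4 + 1352) + 1/2759 = 1356 + 1/2759 = 3741205/2759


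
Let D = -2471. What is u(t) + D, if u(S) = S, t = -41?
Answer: -2512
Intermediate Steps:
u(t) + D = -41 - 2471 = -2512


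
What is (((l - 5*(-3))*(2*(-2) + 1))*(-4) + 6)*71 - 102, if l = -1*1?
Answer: 12252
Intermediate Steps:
l = -1
(((l - 5*(-3))*(2*(-2) + 1))*(-4) + 6)*71 - 102 = (((-1 - 5*(-3))*(2*(-2) + 1))*(-4) + 6)*71 - 102 = (((-1 + 15)*(-4 + 1))*(-4) + 6)*71 - 102 = ((14*(-3))*(-4) + 6)*71 - 102 = (-42*(-4) + 6)*71 - 102 = (168 + 6)*71 - 102 = 174*71 - 102 = 12354 - 102 = 12252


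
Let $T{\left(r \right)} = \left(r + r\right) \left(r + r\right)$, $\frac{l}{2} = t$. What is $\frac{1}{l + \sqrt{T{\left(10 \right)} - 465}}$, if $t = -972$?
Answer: $- \frac{1944}{3779201} - \frac{i \sqrt{65}}{3779201} \approx -0.00051439 - 2.1333 \cdot 10^{-6} i$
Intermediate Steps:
$l = -1944$ ($l = 2 \left(-972\right) = -1944$)
$T{\left(r \right)} = 4 r^{2}$ ($T{\left(r \right)} = 2 r 2 r = 4 r^{2}$)
$\frac{1}{l + \sqrt{T{\left(10 \right)} - 465}} = \frac{1}{-1944 + \sqrt{4 \cdot 10^{2} - 465}} = \frac{1}{-1944 + \sqrt{4 \cdot 100 - 465}} = \frac{1}{-1944 + \sqrt{400 - 465}} = \frac{1}{-1944 + \sqrt{-65}} = \frac{1}{-1944 + i \sqrt{65}}$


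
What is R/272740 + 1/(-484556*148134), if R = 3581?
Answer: 64260345297521/4894266013695240 ≈ 0.013130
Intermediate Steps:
R/272740 + 1/(-484556*148134) = 3581/272740 + 1/(-484556*148134) = 3581*(1/272740) - 1/484556*1/148134 = 3581/272740 - 1/71779218504 = 64260345297521/4894266013695240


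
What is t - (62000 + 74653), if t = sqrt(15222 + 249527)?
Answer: -136653 + sqrt(264749) ≈ -1.3614e+5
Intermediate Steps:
t = sqrt(264749) ≈ 514.54
t - (62000 + 74653) = sqrt(264749) - (62000 + 74653) = sqrt(264749) - 1*136653 = sqrt(264749) - 136653 = -136653 + sqrt(264749)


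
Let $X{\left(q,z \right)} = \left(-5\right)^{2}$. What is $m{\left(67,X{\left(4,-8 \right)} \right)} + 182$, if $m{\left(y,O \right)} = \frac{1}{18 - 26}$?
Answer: $\frac{1455}{8} \approx 181.88$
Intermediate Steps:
$X{\left(q,z \right)} = 25$
$m{\left(y,O \right)} = - \frac{1}{8}$ ($m{\left(y,O \right)} = \frac{1}{18 - 26} = \frac{1}{-8} = - \frac{1}{8}$)
$m{\left(67,X{\left(4,-8 \right)} \right)} + 182 = - \frac{1}{8} + 182 = \frac{1455}{8}$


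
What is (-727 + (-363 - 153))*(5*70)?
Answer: -435050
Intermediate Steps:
(-727 + (-363 - 153))*(5*70) = (-727 - 516)*350 = -1243*350 = -435050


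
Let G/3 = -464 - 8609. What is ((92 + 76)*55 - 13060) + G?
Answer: -31039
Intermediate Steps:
G = -27219 (G = 3*(-464 - 8609) = 3*(-9073) = -27219)
((92 + 76)*55 - 13060) + G = ((92 + 76)*55 - 13060) - 27219 = (168*55 - 13060) - 27219 = (9240 - 13060) - 27219 = -3820 - 27219 = -31039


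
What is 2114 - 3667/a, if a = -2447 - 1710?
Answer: 8791565/4157 ≈ 2114.9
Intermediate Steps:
a = -4157
2114 - 3667/a = 2114 - 3667/(-4157) = 2114 - 3667*(-1/4157) = 2114 + 3667/4157 = 8791565/4157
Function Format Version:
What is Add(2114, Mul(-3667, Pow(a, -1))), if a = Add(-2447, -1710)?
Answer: Rational(8791565, 4157) ≈ 2114.9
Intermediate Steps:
a = -4157
Add(2114, Mul(-3667, Pow(a, -1))) = Add(2114, Mul(-3667, Pow(-4157, -1))) = Add(2114, Mul(-3667, Rational(-1, 4157))) = Add(2114, Rational(3667, 4157)) = Rational(8791565, 4157)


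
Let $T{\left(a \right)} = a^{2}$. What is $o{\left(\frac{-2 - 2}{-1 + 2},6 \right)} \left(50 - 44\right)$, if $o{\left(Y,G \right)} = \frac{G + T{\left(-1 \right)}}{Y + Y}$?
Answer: $- \frac{21}{4} \approx -5.25$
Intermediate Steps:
$o{\left(Y,G \right)} = \frac{1 + G}{2 Y}$ ($o{\left(Y,G \right)} = \frac{G + \left(-1\right)^{2}}{Y + Y} = \frac{G + 1}{2 Y} = \left(1 + G\right) \frac{1}{2 Y} = \frac{1 + G}{2 Y}$)
$o{\left(\frac{-2 - 2}{-1 + 2},6 \right)} \left(50 - 44\right) = \frac{1 + 6}{2 \frac{-2 - 2}{-1 + 2}} \left(50 - 44\right) = \frac{1}{2} \frac{1}{\left(-4\right) 1^{-1}} \cdot 7 \cdot 6 = \frac{1}{2} \frac{1}{\left(-4\right) 1} \cdot 7 \cdot 6 = \frac{1}{2} \frac{1}{-4} \cdot 7 \cdot 6 = \frac{1}{2} \left(- \frac{1}{4}\right) 7 \cdot 6 = \left(- \frac{7}{8}\right) 6 = - \frac{21}{4}$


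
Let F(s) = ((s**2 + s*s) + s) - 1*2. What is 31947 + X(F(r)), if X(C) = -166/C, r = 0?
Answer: 32030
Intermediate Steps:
F(s) = -2 + s + 2*s**2 (F(s) = ((s**2 + s**2) + s) - 2 = (2*s**2 + s) - 2 = (s + 2*s**2) - 2 = -2 + s + 2*s**2)
31947 + X(F(r)) = 31947 - 166/(-2 + 0 + 2*0**2) = 31947 - 166/(-2 + 0 + 2*0) = 31947 - 166/(-2 + 0 + 0) = 31947 - 166/(-2) = 31947 - 166*(-1/2) = 31947 + 83 = 32030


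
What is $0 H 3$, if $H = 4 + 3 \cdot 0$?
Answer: $0$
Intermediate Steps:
$H = 4$ ($H = 4 + 0 = 4$)
$0 H 3 = 0 \cdot 4 \cdot 3 = 0 \cdot 3 = 0$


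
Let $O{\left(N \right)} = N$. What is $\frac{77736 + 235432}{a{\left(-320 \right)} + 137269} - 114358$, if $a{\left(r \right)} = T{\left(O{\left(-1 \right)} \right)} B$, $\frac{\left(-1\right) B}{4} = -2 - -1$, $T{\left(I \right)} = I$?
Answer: $- \frac{15697037702}{137265} \approx -1.1436 \cdot 10^{5}$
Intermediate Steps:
$B = 4$ ($B = - 4 \left(-2 - -1\right) = - 4 \left(-2 + 1\right) = \left(-4\right) \left(-1\right) = 4$)
$a{\left(r \right)} = -4$ ($a{\left(r \right)} = \left(-1\right) 4 = -4$)
$\frac{77736 + 235432}{a{\left(-320 \right)} + 137269} - 114358 = \frac{77736 + 235432}{-4 + 137269} - 114358 = \frac{313168}{137265} - 114358 = - \frac{15697037702}{137265}$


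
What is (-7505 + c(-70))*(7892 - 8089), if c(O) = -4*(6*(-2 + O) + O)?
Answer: 1082909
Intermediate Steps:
c(O) = 48 - 28*O (c(O) = -4*((-12 + 6*O) + O) = -4*(-12 + 7*O) = 48 - 28*O)
(-7505 + c(-70))*(7892 - 8089) = (-7505 + (48 - 28*(-70)))*(7892 - 8089) = (-7505 + (48 + 1960))*(-197) = (-7505 + 2008)*(-197) = -5497*(-197) = 1082909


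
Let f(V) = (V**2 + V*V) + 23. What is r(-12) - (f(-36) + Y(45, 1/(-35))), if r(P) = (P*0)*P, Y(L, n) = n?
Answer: -91524/35 ≈ -2615.0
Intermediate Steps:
r(P) = 0 (r(P) = 0*P = 0)
f(V) = 23 + 2*V**2 (f(V) = (V**2 + V**2) + 23 = 2*V**2 + 23 = 23 + 2*V**2)
r(-12) - (f(-36) + Y(45, 1/(-35))) = 0 - ((23 + 2*(-36)**2) + 1/(-35)) = 0 - ((23 + 2*1296) - 1/35) = 0 - ((23 + 2592) - 1/35) = 0 - (2615 - 1/35) = 0 - 1*91524/35 = 0 - 91524/35 = -91524/35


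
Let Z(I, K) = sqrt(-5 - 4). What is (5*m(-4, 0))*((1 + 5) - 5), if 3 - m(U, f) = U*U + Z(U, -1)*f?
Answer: -65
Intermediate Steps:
Z(I, K) = 3*I (Z(I, K) = sqrt(-9) = 3*I)
m(U, f) = 3 - U**2 - 3*I*f (m(U, f) = 3 - (U*U + (3*I)*f) = 3 - (U**2 + 3*I*f) = 3 + (-U**2 - 3*I*f) = 3 - U**2 - 3*I*f)
(5*m(-4, 0))*((1 + 5) - 5) = (5*(3 - 1*(-4)**2 - 3*I*0))*((1 + 5) - 5) = (5*(3 - 1*16 + 0))*(6 - 5) = (5*(3 - 16 + 0))*1 = (5*(-13))*1 = -65*1 = -65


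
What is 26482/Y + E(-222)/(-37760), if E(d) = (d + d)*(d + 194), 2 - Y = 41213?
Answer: -94518467/97257960 ≈ -0.97183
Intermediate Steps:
Y = -41211 (Y = 2 - 1*41213 = 2 - 41213 = -41211)
E(d) = 2*d*(194 + d) (E(d) = (2*d)*(194 + d) = 2*d*(194 + d))
26482/Y + E(-222)/(-37760) = 26482/(-41211) + (2*(-222)*(194 - 222))/(-37760) = 26482*(-1/41211) + (2*(-222)*(-28))*(-1/37760) = -26482/41211 + 12432*(-1/37760) = -26482/41211 - 777/2360 = -94518467/97257960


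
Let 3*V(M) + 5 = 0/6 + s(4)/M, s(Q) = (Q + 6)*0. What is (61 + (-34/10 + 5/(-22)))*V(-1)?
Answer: -6311/66 ≈ -95.621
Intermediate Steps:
s(Q) = 0 (s(Q) = (6 + Q)*0 = 0)
V(M) = -5/3 (V(M) = -5/3 + (0/6 + 0/M)/3 = -5/3 + (0*(⅙) + 0)/3 = -5/3 + (0 + 0)/3 = -5/3 + (⅓)*0 = -5/3 + 0 = -5/3)
(61 + (-34/10 + 5/(-22)))*V(-1) = (61 + (-34/10 + 5/(-22)))*(-5/3) = (61 + (-34*⅒ + 5*(-1/22)))*(-5/3) = (61 + (-17/5 - 5/22))*(-5/3) = (61 - 399/110)*(-5/3) = (6311/110)*(-5/3) = -6311/66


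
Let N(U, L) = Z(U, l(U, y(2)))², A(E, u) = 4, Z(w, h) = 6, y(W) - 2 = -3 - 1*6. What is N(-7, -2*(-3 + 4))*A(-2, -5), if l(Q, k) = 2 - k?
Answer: 144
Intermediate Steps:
y(W) = -7 (y(W) = 2 + (-3 - 1*6) = 2 + (-3 - 6) = 2 - 9 = -7)
N(U, L) = 36 (N(U, L) = 6² = 36)
N(-7, -2*(-3 + 4))*A(-2, -5) = 36*4 = 144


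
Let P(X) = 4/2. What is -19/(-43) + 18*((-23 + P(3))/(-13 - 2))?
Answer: 5513/215 ≈ 25.642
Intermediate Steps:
P(X) = 2 (P(X) = 4*(½) = 2)
-19/(-43) + 18*((-23 + P(3))/(-13 - 2)) = -19/(-43) + 18*((-23 + 2)/(-13 - 2)) = -19*(-1/43) + 18*(-21/(-15)) = 19/43 + 18*(-21*(-1/15)) = 19/43 + 18*(7/5) = 19/43 + 126/5 = 5513/215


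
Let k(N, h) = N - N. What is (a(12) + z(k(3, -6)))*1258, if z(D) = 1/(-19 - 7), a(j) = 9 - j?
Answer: -49691/13 ≈ -3822.4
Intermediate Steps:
k(N, h) = 0
z(D) = -1/26 (z(D) = 1/(-26) = -1/26)
(a(12) + z(k(3, -6)))*1258 = ((9 - 1*12) - 1/26)*1258 = ((9 - 12) - 1/26)*1258 = (-3 - 1/26)*1258 = -79/26*1258 = -49691/13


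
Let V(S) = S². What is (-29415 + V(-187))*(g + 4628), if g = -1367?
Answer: 18111594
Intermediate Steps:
(-29415 + V(-187))*(g + 4628) = (-29415 + (-187)²)*(-1367 + 4628) = (-29415 + 34969)*3261 = 5554*3261 = 18111594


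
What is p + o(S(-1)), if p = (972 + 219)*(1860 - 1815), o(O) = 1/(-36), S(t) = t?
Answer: 1929419/36 ≈ 53595.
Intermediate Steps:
o(O) = -1/36
p = 53595 (p = 1191*45 = 53595)
p + o(S(-1)) = 53595 - 1/36 = 1929419/36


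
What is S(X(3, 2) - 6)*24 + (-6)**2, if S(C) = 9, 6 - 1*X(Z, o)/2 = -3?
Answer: 252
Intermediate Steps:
X(Z, o) = 18 (X(Z, o) = 12 - 2*(-3) = 12 + 6 = 18)
S(X(3, 2) - 6)*24 + (-6)**2 = 9*24 + (-6)**2 = 216 + 36 = 252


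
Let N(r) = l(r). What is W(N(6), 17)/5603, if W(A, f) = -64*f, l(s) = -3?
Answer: -1088/5603 ≈ -0.19418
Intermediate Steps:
N(r) = -3
W(N(6), 17)/5603 = -64*17/5603 = -1088*1/5603 = -1088/5603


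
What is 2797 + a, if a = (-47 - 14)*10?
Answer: 2187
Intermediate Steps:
a = -610 (a = -61*10 = -610)
2797 + a = 2797 - 610 = 2187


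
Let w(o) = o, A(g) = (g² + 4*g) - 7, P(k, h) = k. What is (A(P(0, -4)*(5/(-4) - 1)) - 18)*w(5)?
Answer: -125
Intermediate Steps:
A(g) = -7 + g² + 4*g
(A(P(0, -4)*(5/(-4) - 1)) - 18)*w(5) = ((-7 + (0*(5/(-4) - 1))² + 4*(0*(5/(-4) - 1))) - 18)*5 = ((-7 + (0*(5*(-¼) - 1))² + 4*(0*(5*(-¼) - 1))) - 18)*5 = ((-7 + (0*(-5/4 - 1))² + 4*(0*(-5/4 - 1))) - 18)*5 = ((-7 + (0*(-9/4))² + 4*(0*(-9/4))) - 18)*5 = ((-7 + 0² + 4*0) - 18)*5 = ((-7 + 0 + 0) - 18)*5 = (-7 - 18)*5 = -25*5 = -125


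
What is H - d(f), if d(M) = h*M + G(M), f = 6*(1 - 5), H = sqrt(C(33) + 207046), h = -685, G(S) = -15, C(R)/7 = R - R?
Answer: -16425 + sqrt(207046) ≈ -15970.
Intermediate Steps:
C(R) = 0 (C(R) = 7*(R - R) = 7*0 = 0)
H = sqrt(207046) (H = sqrt(0 + 207046) = sqrt(207046) ≈ 455.02)
f = -24 (f = 6*(-4) = -24)
d(M) = -15 - 685*M (d(M) = -685*M - 15 = -15 - 685*M)
H - d(f) = sqrt(207046) - (-15 - 685*(-24)) = sqrt(207046) - (-15 + 16440) = sqrt(207046) - 1*16425 = sqrt(207046) - 16425 = -16425 + sqrt(207046)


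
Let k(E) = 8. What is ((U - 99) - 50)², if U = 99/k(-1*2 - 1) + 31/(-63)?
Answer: 4775777449/254016 ≈ 18801.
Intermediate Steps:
U = 5989/504 (U = 99/8 + 31/(-63) = 99*(⅛) + 31*(-1/63) = 99/8 - 31/63 = 5989/504 ≈ 11.883)
((U - 99) - 50)² = ((5989/504 - 99) - 50)² = (-43907/504 - 50)² = (-69107/504)² = 4775777449/254016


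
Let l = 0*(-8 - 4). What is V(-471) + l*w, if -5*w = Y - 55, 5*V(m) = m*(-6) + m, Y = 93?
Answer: 471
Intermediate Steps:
V(m) = -m (V(m) = (m*(-6) + m)/5 = (-6*m + m)/5 = (-5*m)/5 = -m)
w = -38/5 (w = -(93 - 55)/5 = -⅕*38 = -38/5 ≈ -7.6000)
l = 0 (l = 0*(-12) = 0)
V(-471) + l*w = -1*(-471) + 0*(-38/5) = 471 + 0 = 471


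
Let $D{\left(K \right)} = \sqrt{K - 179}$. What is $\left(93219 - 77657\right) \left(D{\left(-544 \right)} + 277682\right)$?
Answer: $4321287284 + 15562 i \sqrt{723} \approx 4.3213 \cdot 10^{9} + 4.1844 \cdot 10^{5} i$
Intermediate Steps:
$D{\left(K \right)} = \sqrt{-179 + K}$
$\left(93219 - 77657\right) \left(D{\left(-544 \right)} + 277682\right) = \left(93219 - 77657\right) \left(\sqrt{-179 - 544} + 277682\right) = 15562 \left(\sqrt{-723} + 277682\right) = 15562 \left(i \sqrt{723} + 277682\right) = 15562 \left(277682 + i \sqrt{723}\right) = 4321287284 + 15562 i \sqrt{723}$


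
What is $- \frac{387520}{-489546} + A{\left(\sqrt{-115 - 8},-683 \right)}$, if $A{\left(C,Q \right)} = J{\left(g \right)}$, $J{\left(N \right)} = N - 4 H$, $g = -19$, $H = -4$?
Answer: $- \frac{540559}{244773} \approx -2.2084$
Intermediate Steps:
$J{\left(N \right)} = 16 + N$ ($J{\left(N \right)} = N - -16 = N + 16 = 16 + N$)
$A{\left(C,Q \right)} = -3$ ($A{\left(C,Q \right)} = 16 - 19 = -3$)
$- \frac{387520}{-489546} + A{\left(\sqrt{-115 - 8},-683 \right)} = - \frac{387520}{-489546} - 3 = \left(-387520\right) \left(- \frac{1}{489546}\right) - 3 = \frac{193760}{244773} - 3 = - \frac{540559}{244773}$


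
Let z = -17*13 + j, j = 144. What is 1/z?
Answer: -1/77 ≈ -0.012987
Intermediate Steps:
z = -77 (z = -17*13 + 144 = -221 + 144 = -77)
1/z = 1/(-77) = -1/77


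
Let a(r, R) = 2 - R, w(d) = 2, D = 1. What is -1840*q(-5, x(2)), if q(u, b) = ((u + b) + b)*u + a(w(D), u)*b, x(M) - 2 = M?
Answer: -23920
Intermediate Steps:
x(M) = 2 + M
q(u, b) = b*(2 - u) + u*(u + 2*b) (q(u, b) = ((u + b) + b)*u + (2 - u)*b = ((b + u) + b)*u + b*(2 - u) = (u + 2*b)*u + b*(2 - u) = u*(u + 2*b) + b*(2 - u) = b*(2 - u) + u*(u + 2*b))
-1840*q(-5, x(2)) = -1840*((-5)**2 + 2*(2 + 2) + (2 + 2)*(-5)) = -1840*(25 + 2*4 + 4*(-5)) = -1840*(25 + 8 - 20) = -1840*13 = -23920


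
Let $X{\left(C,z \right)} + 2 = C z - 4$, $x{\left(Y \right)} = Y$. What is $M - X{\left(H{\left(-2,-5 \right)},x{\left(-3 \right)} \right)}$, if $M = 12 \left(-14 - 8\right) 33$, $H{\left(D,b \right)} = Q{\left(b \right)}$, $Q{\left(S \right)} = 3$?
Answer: $-8697$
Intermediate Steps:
$H{\left(D,b \right)} = 3$
$X{\left(C,z \right)} = -6 + C z$ ($X{\left(C,z \right)} = -2 + \left(C z - 4\right) = -2 + \left(-4 + C z\right) = -6 + C z$)
$M = -8712$ ($M = 12 \left(-14 - 8\right) 33 = 12 \left(-22\right) 33 = \left(-264\right) 33 = -8712$)
$M - X{\left(H{\left(-2,-5 \right)},x{\left(-3 \right)} \right)} = -8712 - \left(-6 + 3 \left(-3\right)\right) = -8712 - \left(-6 - 9\right) = -8712 - -15 = -8712 + 15 = -8697$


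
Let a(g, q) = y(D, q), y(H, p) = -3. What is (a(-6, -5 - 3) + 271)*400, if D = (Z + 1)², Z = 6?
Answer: 107200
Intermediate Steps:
D = 49 (D = (6 + 1)² = 7² = 49)
a(g, q) = -3
(a(-6, -5 - 3) + 271)*400 = (-3 + 271)*400 = 268*400 = 107200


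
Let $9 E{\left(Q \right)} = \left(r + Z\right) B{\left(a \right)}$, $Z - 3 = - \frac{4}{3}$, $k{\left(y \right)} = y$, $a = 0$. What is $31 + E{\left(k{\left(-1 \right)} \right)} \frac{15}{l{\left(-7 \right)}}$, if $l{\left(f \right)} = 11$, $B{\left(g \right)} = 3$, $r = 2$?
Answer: $\frac{98}{3} \approx 32.667$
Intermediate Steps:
$Z = \frac{5}{3}$ ($Z = 3 - \frac{4}{3} = \frac{5}{3} \approx 1.6667$)
$E{\left(Q \right)} = \frac{11}{9}$ ($E{\left(Q \right)} = \frac{\left(2 + \frac{5}{3}\right) 3}{9} = \frac{\frac{11}{3} \cdot 3}{9} = \frac{1}{9} \cdot 11 = \frac{11}{9}$)
$31 + E{\left(k{\left(-1 \right)} \right)} \frac{15}{l{\left(-7 \right)}} = 31 + \frac{11 \cdot \frac{15}{11}}{9} = 31 + \frac{11 \cdot 15 \cdot \frac{1}{11}}{9} = 31 + \frac{11}{9} \cdot \frac{15}{11} = 31 + \frac{5}{3} = \frac{98}{3}$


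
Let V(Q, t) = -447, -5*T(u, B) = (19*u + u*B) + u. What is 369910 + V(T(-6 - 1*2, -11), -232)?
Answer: 369463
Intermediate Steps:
T(u, B) = -4*u - B*u/5 (T(u, B) = -((19*u + u*B) + u)/5 = -((19*u + B*u) + u)/5 = -(20*u + B*u)/5 = -4*u - B*u/5)
369910 + V(T(-6 - 1*2, -11), -232) = 369910 - 447 = 369463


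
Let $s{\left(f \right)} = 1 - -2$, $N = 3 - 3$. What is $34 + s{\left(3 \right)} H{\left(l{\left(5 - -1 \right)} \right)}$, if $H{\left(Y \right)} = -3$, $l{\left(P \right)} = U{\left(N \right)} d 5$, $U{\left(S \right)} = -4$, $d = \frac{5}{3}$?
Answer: $25$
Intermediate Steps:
$N = 0$
$d = \frac{5}{3}$ ($d = 5 \cdot \frac{1}{3} = \frac{5}{3} \approx 1.6667$)
$l{\left(P \right)} = - \frac{100}{3}$ ($l{\left(P \right)} = \left(-4\right) \frac{5}{3} \cdot 5 = \left(- \frac{20}{3}\right) 5 = - \frac{100}{3}$)
$s{\left(f \right)} = 3$ ($s{\left(f \right)} = 1 + 2 = 3$)
$34 + s{\left(3 \right)} H{\left(l{\left(5 - -1 \right)} \right)} = 34 + 3 \left(-3\right) = 34 - 9 = 25$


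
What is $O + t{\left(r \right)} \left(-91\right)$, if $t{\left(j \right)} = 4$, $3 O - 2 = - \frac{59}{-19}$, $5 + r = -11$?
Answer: $- \frac{20651}{57} \approx -362.3$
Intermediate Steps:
$r = -16$ ($r = -5 - 11 = -16$)
$O = \frac{97}{57}$ ($O = \frac{2}{3} + \frac{\left(-59\right) \frac{1}{-19}}{3} = \frac{2}{3} + \frac{\left(-59\right) \left(- \frac{1}{19}\right)}{3} = \frac{2}{3} + \frac{1}{3} \cdot \frac{59}{19} = \frac{2}{3} + \frac{59}{57} = \frac{97}{57} \approx 1.7018$)
$O + t{\left(r \right)} \left(-91\right) = \frac{97}{57} + 4 \left(-91\right) = \frac{97}{57} - 364 = - \frac{20651}{57}$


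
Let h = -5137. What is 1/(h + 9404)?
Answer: 1/4267 ≈ 0.00023436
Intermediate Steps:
1/(h + 9404) = 1/(-5137 + 9404) = 1/4267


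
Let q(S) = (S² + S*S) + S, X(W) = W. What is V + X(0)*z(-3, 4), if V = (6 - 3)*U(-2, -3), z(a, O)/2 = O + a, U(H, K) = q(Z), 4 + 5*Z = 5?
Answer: 21/25 ≈ 0.84000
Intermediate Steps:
Z = ⅕ (Z = -⅘ + (⅕)*5 = -⅘ + 1 = ⅕ ≈ 0.20000)
q(S) = S + 2*S² (q(S) = (S² + S²) + S = 2*S² + S = S + 2*S²)
U(H, K) = 7/25 (U(H, K) = (1 + 2*(⅕))/5 = (1 + ⅖)/5 = (⅕)*(7/5) = 7/25)
z(a, O) = 2*O + 2*a (z(a, O) = 2*(O + a) = 2*O + 2*a)
V = 21/25 (V = (6 - 3)*(7/25) = 3*(7/25) = 21/25 ≈ 0.84000)
V + X(0)*z(-3, 4) = 21/25 + 0*(2*4 + 2*(-3)) = 21/25 + 0*(8 - 6) = 21/25 + 0*2 = 21/25 + 0 = 21/25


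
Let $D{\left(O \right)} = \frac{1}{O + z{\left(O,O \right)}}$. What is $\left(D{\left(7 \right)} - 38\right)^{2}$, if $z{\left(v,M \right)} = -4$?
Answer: $\frac{12769}{9} \approx 1418.8$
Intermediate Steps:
$D{\left(O \right)} = \frac{1}{-4 + O}$ ($D{\left(O \right)} = \frac{1}{O - 4} = \frac{1}{-4 + O}$)
$\left(D{\left(7 \right)} - 38\right)^{2} = \left(\frac{1}{-4 + 7} - 38\right)^{2} = \left(\frac{1}{3} - 38\right)^{2} = \left(- \frac{113}{3}\right)^{2} = \frac{12769}{9}$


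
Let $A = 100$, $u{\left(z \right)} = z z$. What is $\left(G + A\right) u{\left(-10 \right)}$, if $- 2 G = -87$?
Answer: $14350$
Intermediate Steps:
$u{\left(z \right)} = z^{2}$
$G = \frac{87}{2}$ ($G = \left(- \frac{1}{2}\right) \left(-87\right) = \frac{87}{2} \approx 43.5$)
$\left(G + A\right) u{\left(-10 \right)} = \left(\frac{87}{2} + 100\right) \left(-10\right)^{2} = \frac{287}{2} \cdot 100 = 14350$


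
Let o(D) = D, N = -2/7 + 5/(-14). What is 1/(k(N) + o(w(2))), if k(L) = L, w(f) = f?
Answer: 14/19 ≈ 0.73684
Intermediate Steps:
N = -9/14 (N = -2*⅐ + 5*(-1/14) = -2/7 - 5/14 = -9/14 ≈ -0.64286)
1/(k(N) + o(w(2))) = 1/(-9/14 + 2) = 1/(19/14) = 14/19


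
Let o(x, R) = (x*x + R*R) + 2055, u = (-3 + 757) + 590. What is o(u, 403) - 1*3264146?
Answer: -1293346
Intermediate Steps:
u = 1344 (u = 754 + 590 = 1344)
o(x, R) = 2055 + R**2 + x**2 (o(x, R) = (x**2 + R**2) + 2055 = (R**2 + x**2) + 2055 = 2055 + R**2 + x**2)
o(u, 403) - 1*3264146 = (2055 + 403**2 + 1344**2) - 1*3264146 = (2055 + 162409 + 1806336) - 3264146 = 1970800 - 3264146 = -1293346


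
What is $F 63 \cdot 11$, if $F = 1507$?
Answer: $1044351$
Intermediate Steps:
$F 63 \cdot 11 = 1507 \cdot 63 \cdot 11 = 1507 \cdot 693 = 1044351$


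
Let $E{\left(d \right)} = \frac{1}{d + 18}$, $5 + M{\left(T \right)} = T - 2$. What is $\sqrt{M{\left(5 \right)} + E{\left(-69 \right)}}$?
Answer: $\frac{i \sqrt{5253}}{51} \approx 1.4211 i$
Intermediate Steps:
$M{\left(T \right)} = -7 + T$ ($M{\left(T \right)} = -5 + \left(T - 2\right) = -5 + \left(-2 + T\right) = -7 + T$)
$E{\left(d \right)} = \frac{1}{18 + d}$
$\sqrt{M{\left(5 \right)} + E{\left(-69 \right)}} = \sqrt{\left(-7 + 5\right) + \frac{1}{18 - 69}} = \sqrt{-2 + \frac{1}{-51}} = \sqrt{-2 - \frac{1}{51}} = \sqrt{- \frac{103}{51}} = \frac{i \sqrt{5253}}{51}$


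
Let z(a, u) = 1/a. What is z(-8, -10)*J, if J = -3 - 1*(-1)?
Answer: ¼ ≈ 0.25000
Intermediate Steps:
J = -2 (J = -3 + 1 = -2)
z(-8, -10)*J = -2/(-8) = -⅛*(-2) = ¼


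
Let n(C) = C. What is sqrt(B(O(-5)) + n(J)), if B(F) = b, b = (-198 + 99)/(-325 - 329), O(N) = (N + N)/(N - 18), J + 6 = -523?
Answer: I*sqrt(25133002)/218 ≈ 22.997*I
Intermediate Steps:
J = -529 (J = -6 - 523 = -529)
O(N) = 2*N/(-18 + N) (O(N) = (2*N)/(-18 + N) = 2*N/(-18 + N))
b = 33/218 (b = -99/(-654) = -99*(-1/654) = 33/218 ≈ 0.15138)
B(F) = 33/218
sqrt(B(O(-5)) + n(J)) = sqrt(33/218 - 529) = sqrt(-115289/218) = I*sqrt(25133002)/218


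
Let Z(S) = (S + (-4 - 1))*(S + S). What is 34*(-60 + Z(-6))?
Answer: 2448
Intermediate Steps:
Z(S) = 2*S*(-5 + S) (Z(S) = (S - 5)*(2*S) = (-5 + S)*(2*S) = 2*S*(-5 + S))
34*(-60 + Z(-6)) = 34*(-60 + 2*(-6)*(-5 - 6)) = 34*(-60 + 2*(-6)*(-11)) = 34*(-60 + 132) = 34*72 = 2448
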